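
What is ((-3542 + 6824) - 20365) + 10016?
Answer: -7067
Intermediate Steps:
((-3542 + 6824) - 20365) + 10016 = (3282 - 20365) + 10016 = -17083 + 10016 = -7067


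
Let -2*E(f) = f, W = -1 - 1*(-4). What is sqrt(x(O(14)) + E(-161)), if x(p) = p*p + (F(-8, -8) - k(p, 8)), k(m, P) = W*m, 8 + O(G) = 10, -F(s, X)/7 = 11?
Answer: sqrt(6)/2 ≈ 1.2247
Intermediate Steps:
F(s, X) = -77 (F(s, X) = -7*11 = -77)
O(G) = 2 (O(G) = -8 + 10 = 2)
W = 3 (W = -1 + 4 = 3)
E(f) = -f/2
k(m, P) = 3*m
x(p) = -77 + p**2 - 3*p (x(p) = p*p + (-77 - 3*p) = p**2 + (-77 - 3*p) = -77 + p**2 - 3*p)
sqrt(x(O(14)) + E(-161)) = sqrt((-77 + 2**2 - 3*2) - 1/2*(-161)) = sqrt((-77 + 4 - 6) + 161/2) = sqrt(-79 + 161/2) = sqrt(3/2) = sqrt(6)/2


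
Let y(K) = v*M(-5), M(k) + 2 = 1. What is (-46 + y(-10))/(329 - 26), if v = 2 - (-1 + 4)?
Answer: -15/101 ≈ -0.14851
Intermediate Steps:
M(k) = -1 (M(k) = -2 + 1 = -1)
v = -1 (v = 2 - 1*3 = 2 - 3 = -1)
y(K) = 1 (y(K) = -1*(-1) = 1)
(-46 + y(-10))/(329 - 26) = (-46 + 1)/(329 - 26) = -45/303 = -45*1/303 = -15/101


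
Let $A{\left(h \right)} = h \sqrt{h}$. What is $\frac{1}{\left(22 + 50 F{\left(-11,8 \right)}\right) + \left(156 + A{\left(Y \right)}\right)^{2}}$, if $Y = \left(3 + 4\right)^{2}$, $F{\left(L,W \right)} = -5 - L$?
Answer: $\frac{1}{249323} \approx 4.0109 \cdot 10^{-6}$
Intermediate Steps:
$Y = 49$ ($Y = 7^{2} = 49$)
$A{\left(h \right)} = h^{\frac{3}{2}}$
$\frac{1}{\left(22 + 50 F{\left(-11,8 \right)}\right) + \left(156 + A{\left(Y \right)}\right)^{2}} = \frac{1}{\left(22 + 50 \left(-5 - -11\right)\right) + \left(156 + 49^{\frac{3}{2}}\right)^{2}} = \frac{1}{\left(22 + 50 \left(-5 + 11\right)\right) + \left(156 + 343\right)^{2}} = \frac{1}{\left(22 + 50 \cdot 6\right) + 499^{2}} = \frac{1}{\left(22 + 300\right) + 249001} = \frac{1}{322 + 249001} = \frac{1}{249323}$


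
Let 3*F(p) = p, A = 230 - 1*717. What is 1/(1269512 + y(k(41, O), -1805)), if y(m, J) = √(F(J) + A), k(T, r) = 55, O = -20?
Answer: 1904268/2417491078849 - I*√9798/4834982157698 ≈ 7.877e-7 - 2.0473e-11*I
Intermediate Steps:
A = -487 (A = 230 - 717 = -487)
F(p) = p/3
y(m, J) = √(-487 + J/3) (y(m, J) = √(J/3 - 487) = √(-487 + J/3))
1/(1269512 + y(k(41, O), -1805)) = 1/(1269512 + √(-4383 + 3*(-1805))/3) = 1/(1269512 + √(-4383 - 5415)/3) = 1/(1269512 + √(-9798)/3) = 1/(1269512 + (I*√9798)/3) = 1/(1269512 + I*√9798/3)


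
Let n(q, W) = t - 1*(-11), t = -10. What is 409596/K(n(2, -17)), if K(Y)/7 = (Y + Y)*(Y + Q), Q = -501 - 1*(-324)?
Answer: -9309/56 ≈ -166.23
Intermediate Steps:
Q = -177 (Q = -501 + 324 = -177)
n(q, W) = 1 (n(q, W) = -10 - 1*(-11) = -10 + 11 = 1)
K(Y) = 14*Y*(-177 + Y) (K(Y) = 7*((Y + Y)*(Y - 177)) = 7*((2*Y)*(-177 + Y)) = 7*(2*Y*(-177 + Y)) = 14*Y*(-177 + Y))
409596/K(n(2, -17)) = 409596/((14*1*(-177 + 1))) = 409596/((14*1*(-176))) = 409596/(-2464) = 409596*(-1/2464) = -9309/56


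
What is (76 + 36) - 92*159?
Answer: -14516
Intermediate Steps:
(76 + 36) - 92*159 = 112 - 14628 = -14516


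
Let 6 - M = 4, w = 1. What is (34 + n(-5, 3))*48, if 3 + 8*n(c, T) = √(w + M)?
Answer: 1614 + 6*√3 ≈ 1624.4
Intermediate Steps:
M = 2 (M = 6 - 1*4 = 6 - 4 = 2)
n(c, T) = -3/8 + √3/8 (n(c, T) = -3/8 + √(1 + 2)/8 = -3/8 + √3/8)
(34 + n(-5, 3))*48 = (34 + (-3/8 + √3/8))*48 = (269/8 + √3/8)*48 = 1614 + 6*√3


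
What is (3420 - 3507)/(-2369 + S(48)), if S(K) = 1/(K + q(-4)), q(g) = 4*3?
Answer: 5220/142139 ≈ 0.036725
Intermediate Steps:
q(g) = 12
S(K) = 1/(12 + K) (S(K) = 1/(K + 12) = 1/(12 + K))
(3420 - 3507)/(-2369 + S(48)) = (3420 - 3507)/(-2369 + 1/(12 + 48)) = -87/(-2369 + 1/60) = -87/(-142139/60) = -87*(-60/142139) = 5220/142139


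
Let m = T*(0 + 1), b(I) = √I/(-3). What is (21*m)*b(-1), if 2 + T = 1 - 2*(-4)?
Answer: -49*I ≈ -49.0*I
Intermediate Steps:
T = 7 (T = -2 + (1 - 2*(-4)) = -2 + (1 + 8) = -2 + 9 = 7)
b(I) = -√I/3
m = 7 (m = 7*(0 + 1) = 7*1 = 7)
(21*m)*b(-1) = (21*7)*(-I/3) = 147*(-I/3) = -49*I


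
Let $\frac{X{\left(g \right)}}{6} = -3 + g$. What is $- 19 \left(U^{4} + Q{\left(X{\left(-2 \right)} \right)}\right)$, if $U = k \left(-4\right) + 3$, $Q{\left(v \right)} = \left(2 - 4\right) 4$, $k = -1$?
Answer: $-45467$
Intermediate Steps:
$X{\left(g \right)} = -18 + 6 g$ ($X{\left(g \right)} = 6 \left(-3 + g\right) = -18 + 6 g$)
$Q{\left(v \right)} = -8$ ($Q{\left(v \right)} = \left(-2\right) 4 = -8$)
$U = 7$ ($U = \left(-1\right) \left(-4\right) + 3 = 4 + 3 = 7$)
$- 19 \left(U^{4} + Q{\left(X{\left(-2 \right)} \right)}\right) = - 19 \left(7^{4} - 8\right) = - 19 \left(2401 - 8\right) = \left(-19\right) 2393 = -45467$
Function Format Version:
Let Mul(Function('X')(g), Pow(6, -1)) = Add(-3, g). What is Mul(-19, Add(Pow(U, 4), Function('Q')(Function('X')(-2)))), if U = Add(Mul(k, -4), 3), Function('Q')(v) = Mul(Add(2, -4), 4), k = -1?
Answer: -45467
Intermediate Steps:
Function('X')(g) = Add(-18, Mul(6, g)) (Function('X')(g) = Mul(6, Add(-3, g)) = Add(-18, Mul(6, g)))
Function('Q')(v) = -8 (Function('Q')(v) = Mul(-2, 4) = -8)
U = 7 (U = Add(Mul(-1, -4), 3) = Add(4, 3) = 7)
Mul(-19, Add(Pow(U, 4), Function('Q')(Function('X')(-2)))) = Mul(-19, Add(Pow(7, 4), -8)) = Mul(-19, Add(2401, -8)) = Mul(-19, 2393) = -45467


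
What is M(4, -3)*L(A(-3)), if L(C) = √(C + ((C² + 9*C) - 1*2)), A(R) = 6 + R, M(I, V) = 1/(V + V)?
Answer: -√37/6 ≈ -1.0138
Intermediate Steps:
M(I, V) = 1/(2*V)
L(C) = √(-2 + C² + 10*C) (L(C) = √(C + ((C² + 9*C) - 2)) = √(C + (-2 + C² + 9*C)) = √(-2 + C² + 10*C))
M(4, -3)*L(A(-3)) = ((½)/(-3))*√(-2 + (6 - 3)² + 10*(6 - 3)) = ((½)*(-⅓))*√(-2 + 3² + 10*3) = -√(-2 + 9 + 30)/6 = -√37/6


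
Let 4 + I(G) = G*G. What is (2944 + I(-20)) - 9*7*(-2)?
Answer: 3466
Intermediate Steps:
I(G) = -4 + G² (I(G) = -4 + G*G = -4 + G²)
(2944 + I(-20)) - 9*7*(-2) = (2944 + (-4 + (-20)²)) - 9*7*(-2) = (2944 + (-4 + 400)) - 63*(-2) = (2944 + 396) + 126 = 3340 + 126 = 3466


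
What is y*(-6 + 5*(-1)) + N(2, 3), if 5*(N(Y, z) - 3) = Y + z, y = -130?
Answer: 1434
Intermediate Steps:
N(Y, z) = 3 + Y/5 + z/5 (N(Y, z) = 3 + (Y + z)/5 = 3 + (Y/5 + z/5) = 3 + Y/5 + z/5)
y*(-6 + 5*(-1)) + N(2, 3) = -130*(-6 + 5*(-1)) + (3 + (⅕)*2 + (⅕)*3) = -130*(-6 - 5) + (3 + ⅖ + ⅗) = -130*(-11) + 4 = 1430 + 4 = 1434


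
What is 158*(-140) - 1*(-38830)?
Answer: 16710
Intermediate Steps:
158*(-140) - 1*(-38830) = -22120 + 38830 = 16710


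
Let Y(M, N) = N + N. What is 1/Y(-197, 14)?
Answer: 1/28 ≈ 0.035714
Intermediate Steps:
Y(M, N) = 2*N
1/Y(-197, 14) = 1/(2*14) = 1/28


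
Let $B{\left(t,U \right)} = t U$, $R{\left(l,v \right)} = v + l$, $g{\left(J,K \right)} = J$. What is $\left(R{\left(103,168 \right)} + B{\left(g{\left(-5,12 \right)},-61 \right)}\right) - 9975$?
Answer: $-9399$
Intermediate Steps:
$R{\left(l,v \right)} = l + v$
$B{\left(t,U \right)} = U t$
$\left(R{\left(103,168 \right)} + B{\left(g{\left(-5,12 \right)},-61 \right)}\right) - 9975 = \left(\left(103 + 168\right) - -305\right) - 9975 = \left(271 + 305\right) - 9975 = 576 - 9975 = -9399$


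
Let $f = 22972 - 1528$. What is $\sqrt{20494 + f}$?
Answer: $\sqrt{41938} \approx 204.79$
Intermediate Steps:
$f = 21444$
$\sqrt{20494 + f} = \sqrt{20494 + 21444} = \sqrt{41938}$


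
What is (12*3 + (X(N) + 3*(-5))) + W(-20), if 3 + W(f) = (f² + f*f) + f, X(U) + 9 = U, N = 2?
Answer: 791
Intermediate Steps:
X(U) = -9 + U
W(f) = -3 + f + 2*f² (W(f) = -3 + ((f² + f*f) + f) = -3 + ((f² + f²) + f) = -3 + (2*f² + f) = -3 + (f + 2*f²) = -3 + f + 2*f²)
(12*3 + (X(N) + 3*(-5))) + W(-20) = (12*3 + ((-9 + 2) + 3*(-5))) + (-3 - 20 + 2*(-20)²) = (36 + (-7 - 15)) + (-3 - 20 + 2*400) = (36 - 22) + (-3 - 20 + 800) = 14 + 777 = 791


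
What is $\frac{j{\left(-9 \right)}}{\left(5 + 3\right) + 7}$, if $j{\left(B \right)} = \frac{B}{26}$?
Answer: $- \frac{3}{130} \approx -0.023077$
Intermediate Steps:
$j{\left(B \right)} = \frac{B}{26}$ ($j{\left(B \right)} = B \frac{1}{26} = \frac{B}{26}$)
$\frac{j{\left(-9 \right)}}{\left(5 + 3\right) + 7} = \frac{\frac{1}{26} \left(-9\right)}{\left(5 + 3\right) + 7} = \frac{1}{8 + 7} \left(- \frac{9}{26}\right) = \frac{1}{15} \left(- \frac{9}{26}\right) = - \frac{3}{130}$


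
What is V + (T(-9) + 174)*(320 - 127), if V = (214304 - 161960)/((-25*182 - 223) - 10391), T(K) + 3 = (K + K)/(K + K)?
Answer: 125832950/3791 ≈ 33193.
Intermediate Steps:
T(K) = -2 (T(K) = -3 + (K + K)/(K + K) = -3 + (2*K)/((2*K)) = -3 + (2*K)*(1/(2*K)) = -3 + 1 = -2)
V = -13086/3791 (V = 52344/((-4550 - 223) - 10391) = 52344/(-4773 - 10391) = 52344/(-15164) = 52344*(-1/15164) = -13086/3791 ≈ -3.4519)
V + (T(-9) + 174)*(320 - 127) = -13086/3791 + (-2 + 174)*(320 - 127) = -13086/3791 + 172*193 = -13086/3791 + 33196 = 125832950/3791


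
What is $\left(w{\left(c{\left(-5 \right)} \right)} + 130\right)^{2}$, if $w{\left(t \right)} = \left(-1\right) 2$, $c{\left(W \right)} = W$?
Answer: $16384$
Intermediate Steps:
$w{\left(t \right)} = -2$
$\left(w{\left(c{\left(-5 \right)} \right)} + 130\right)^{2} = \left(-2 + 130\right)^{2} = 128^{2} = 16384$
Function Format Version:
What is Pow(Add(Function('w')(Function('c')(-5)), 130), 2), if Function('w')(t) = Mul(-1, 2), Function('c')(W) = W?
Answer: 16384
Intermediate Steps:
Function('w')(t) = -2
Pow(Add(Function('w')(Function('c')(-5)), 130), 2) = Pow(Add(-2, 130), 2) = Pow(128, 2) = 16384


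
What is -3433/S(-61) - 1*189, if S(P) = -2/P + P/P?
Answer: -221320/63 ≈ -3513.0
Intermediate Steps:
S(P) = 1 - 2/P (S(P) = -2/P + 1 = 1 - 2/P)
-3433/S(-61) - 1*189 = -3433*(-61/(-2 - 61)) - 1*189 = -3433/((-1/61*(-63))) - 189 = -3433/63/61 - 189 = -3433*61/63 - 189 = -209413/63 - 189 = -221320/63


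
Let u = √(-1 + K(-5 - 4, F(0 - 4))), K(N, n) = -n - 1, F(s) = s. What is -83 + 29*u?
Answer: -83 + 29*√2 ≈ -41.988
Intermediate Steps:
K(N, n) = -1 - n
u = √2 (u = √(-1 + (-1 - (0 - 4))) = √(-1 + (-1 - 1*(-4))) = √(-1 + (-1 + 4)) = √(-1 + 3) = √2 ≈ 1.4142)
-83 + 29*u = -83 + 29*√2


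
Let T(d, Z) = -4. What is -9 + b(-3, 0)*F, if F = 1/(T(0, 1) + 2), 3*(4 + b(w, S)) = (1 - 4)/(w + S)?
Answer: -43/6 ≈ -7.1667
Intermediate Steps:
b(w, S) = -4 - 1/(S + w) (b(w, S) = -4 + ((1 - 4)/(w + S))/3 = -4 + (-3/(S + w))/3 = -4 - 1/(S + w))
F = -½ (F = 1/(-4 + 2) = 1/(-2) = -½ ≈ -0.50000)
-9 + b(-3, 0)*F = -9 + ((-1 - 4*0 - 4*(-3))/(0 - 3))*(-½) = -9 + ((-1 + 0 + 12)/(-3))*(-½) = -9 - ⅓*11*(-½) = -9 - 11/3*(-½) = -9 + 11/6 = -43/6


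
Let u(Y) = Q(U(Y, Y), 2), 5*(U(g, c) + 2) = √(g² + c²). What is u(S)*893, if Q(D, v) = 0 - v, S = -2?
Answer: -1786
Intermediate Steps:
U(g, c) = -2 + √(c² + g²)/5 (U(g, c) = -2 + √(g² + c²)/5 = -2 + √(c² + g²)/5)
Q(D, v) = -v
u(Y) = -2 (u(Y) = -1*2 = -2)
u(S)*893 = -2*893 = -1786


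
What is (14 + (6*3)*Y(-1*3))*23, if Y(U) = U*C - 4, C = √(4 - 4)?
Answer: -1334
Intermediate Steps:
C = 0 (C = √0 = 0)
Y(U) = -4 (Y(U) = U*0 - 4 = 0 - 4 = -4)
(14 + (6*3)*Y(-1*3))*23 = (14 + (6*3)*(-4))*23 = (14 + 18*(-4))*23 = (14 - 72)*23 = -58*23 = -1334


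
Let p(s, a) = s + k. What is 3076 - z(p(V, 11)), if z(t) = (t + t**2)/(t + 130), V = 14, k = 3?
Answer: 150622/49 ≈ 3073.9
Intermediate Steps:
p(s, a) = 3 + s (p(s, a) = s + 3 = 3 + s)
z(t) = (t + t**2)/(130 + t)
3076 - z(p(V, 11)) = 3076 - (3 + 14)*(1 + (3 + 14))/(130 + (3 + 14)) = 3076 - 17*(1 + 17)/(130 + 17) = 3076 - 17*18/147 = 3076 - 1*102/49 = 3076 - 102/49 = 150622/49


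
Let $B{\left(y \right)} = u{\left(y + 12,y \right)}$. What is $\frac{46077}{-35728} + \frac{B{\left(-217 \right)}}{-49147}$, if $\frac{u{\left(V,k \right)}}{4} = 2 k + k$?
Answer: $- \frac{44316543}{35835184} \approx -1.2367$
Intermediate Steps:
$u{\left(V,k \right)} = 12 k$ ($u{\left(V,k \right)} = 4 \left(2 k + k\right) = 4 \cdot 3 k = 12 k$)
$B{\left(y \right)} = 12 y$
$\frac{46077}{-35728} + \frac{B{\left(-217 \right)}}{-49147} = \frac{46077}{-35728} + \frac{12 \left(-217\right)}{-49147} = 46077 \left(- \frac{1}{35728}\right) - - \frac{372}{7021} = - \frac{46077}{35728} + \frac{372}{7021} = - \frac{44316543}{35835184}$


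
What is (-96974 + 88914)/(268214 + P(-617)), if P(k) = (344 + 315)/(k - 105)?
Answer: -5819320/193649849 ≈ -0.030051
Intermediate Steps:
P(k) = 659/(-105 + k)
(-96974 + 88914)/(268214 + P(-617)) = (-96974 + 88914)/(268214 + 659/(-105 - 617)) = -8060/(268214 + 659/(-722)) = -8060/(268214 + 659*(-1/722)) = -8060/(268214 - 659/722) = -8060/193649849/722 = -8060*722/193649849 = -5819320/193649849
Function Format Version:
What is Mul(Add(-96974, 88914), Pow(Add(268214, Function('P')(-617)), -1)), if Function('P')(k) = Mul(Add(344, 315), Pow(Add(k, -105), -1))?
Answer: Rational(-5819320, 193649849) ≈ -0.030051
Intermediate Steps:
Function('P')(k) = Mul(659, Pow(Add(-105, k), -1))
Mul(Add(-96974, 88914), Pow(Add(268214, Function('P')(-617)), -1)) = Mul(Add(-96974, 88914), Pow(Add(268214, Mul(659, Pow(Add(-105, -617), -1))), -1)) = Mul(-8060, Pow(Add(268214, Mul(659, Pow(-722, -1))), -1)) = Mul(-8060, Pow(Add(268214, Mul(659, Rational(-1, 722))), -1)) = Mul(-8060, Pow(Add(268214, Rational(-659, 722)), -1)) = Mul(-8060, Pow(Rational(193649849, 722), -1)) = Mul(-8060, Rational(722, 193649849)) = Rational(-5819320, 193649849)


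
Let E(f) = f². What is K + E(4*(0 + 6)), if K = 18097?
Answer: 18673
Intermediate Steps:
K + E(4*(0 + 6)) = 18097 + (4*(0 + 6))² = 18097 + (4*6)² = 18097 + 24² = 18097 + 576 = 18673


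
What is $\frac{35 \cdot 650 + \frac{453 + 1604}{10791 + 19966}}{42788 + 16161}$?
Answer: $\frac{699723807}{1813094393} \approx 0.38593$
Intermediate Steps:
$\frac{35 \cdot 650 + \frac{453 + 1604}{10791 + 19966}}{42788 + 16161} = \frac{22750 + \frac{2057}{30757}}{58949} = \left(22750 + 2057 \cdot \frac{1}{30757}\right) \frac{1}{58949} = \left(22750 + \frac{2057}{30757}\right) \frac{1}{58949} = \frac{699723807}{30757} \cdot \frac{1}{58949} = \frac{699723807}{1813094393}$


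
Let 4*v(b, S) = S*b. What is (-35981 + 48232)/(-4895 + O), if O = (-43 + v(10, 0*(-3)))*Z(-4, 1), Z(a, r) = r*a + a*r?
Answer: -12251/4551 ≈ -2.6919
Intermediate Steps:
v(b, S) = S*b/4 (v(b, S) = (S*b)/4 = S*b/4)
Z(a, r) = 2*a*r (Z(a, r) = a*r + a*r = 2*a*r)
O = 344 (O = (-43 + (1/4)*(0*(-3))*10)*(2*(-4)*1) = (-43 + (1/4)*0*10)*(-8) = (-43 + 0)*(-8) = -43*(-8) = 344)
(-35981 + 48232)/(-4895 + O) = (-35981 + 48232)/(-4895 + 344) = 12251/(-4551) = 12251*(-1/4551) = -12251/4551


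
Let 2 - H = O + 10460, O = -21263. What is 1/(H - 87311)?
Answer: -1/76506 ≈ -1.3071e-5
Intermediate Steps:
H = 10805 (H = 2 - (-21263 + 10460) = 2 - 1*(-10803) = 2 + 10803 = 10805)
1/(H - 87311) = 1/(10805 - 87311) = 1/(-76506) = -1/76506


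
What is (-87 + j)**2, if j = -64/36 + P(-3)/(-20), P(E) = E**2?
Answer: 257955721/32400 ≈ 7961.6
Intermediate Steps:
j = -401/180 (j = -64/36 + (-3)**2/(-20) = -64*1/36 + 9*(-1/20) = -16/9 - 9/20 = -401/180 ≈ -2.2278)
(-87 + j)**2 = (-87 - 401/180)**2 = (-16061/180)**2 = 257955721/32400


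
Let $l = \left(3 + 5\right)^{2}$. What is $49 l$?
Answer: $3136$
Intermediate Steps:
$l = 64$ ($l = 8^{2} = 64$)
$49 l = 49 \cdot 64 = 3136$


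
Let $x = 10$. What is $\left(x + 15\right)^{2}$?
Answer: $625$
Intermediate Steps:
$\left(x + 15\right)^{2} = \left(10 + 15\right)^{2} = 25^{2} = 625$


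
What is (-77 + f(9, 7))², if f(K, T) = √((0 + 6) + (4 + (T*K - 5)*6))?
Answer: (77 - √358)² ≈ 3373.2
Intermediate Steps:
f(K, T) = √(-20 + 6*K*T) (f(K, T) = √(6 + (4 + (K*T - 5)*6)) = √(6 + (4 + (-5 + K*T)*6)) = √(6 + (4 + (-30 + 6*K*T))) = √(6 + (-26 + 6*K*T)) = √(-20 + 6*K*T))
(-77 + f(9, 7))² = (-77 + √(-20 + 6*9*7))² = (-77 + √(-20 + 378))² = (-77 + √358)²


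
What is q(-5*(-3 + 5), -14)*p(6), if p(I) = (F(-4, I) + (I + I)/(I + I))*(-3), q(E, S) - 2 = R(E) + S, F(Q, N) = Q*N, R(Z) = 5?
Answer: -483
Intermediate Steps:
F(Q, N) = N*Q
q(E, S) = 7 + S (q(E, S) = 2 + (5 + S) = 7 + S)
p(I) = -3 + 12*I (p(I) = (I*(-4) + (I + I)/(I + I))*(-3) = (-4*I + (2*I)/((2*I)))*(-3) = (-4*I + (2*I)*(1/(2*I)))*(-3) = (-4*I + 1)*(-3) = (1 - 4*I)*(-3) = -3 + 12*I)
q(-5*(-3 + 5), -14)*p(6) = (7 - 14)*(-3 + 12*6) = -7*(-3 + 72) = -7*69 = -483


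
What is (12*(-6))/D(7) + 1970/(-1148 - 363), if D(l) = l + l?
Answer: -68186/10577 ≈ -6.4466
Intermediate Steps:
D(l) = 2*l
(12*(-6))/D(7) + 1970/(-1148 - 363) = (12*(-6))/((2*7)) + 1970/(-1148 - 363) = -72/14 + 1970/(-1511) = -72*1/14 + 1970*(-1/1511) = -36/7 - 1970/1511 = -68186/10577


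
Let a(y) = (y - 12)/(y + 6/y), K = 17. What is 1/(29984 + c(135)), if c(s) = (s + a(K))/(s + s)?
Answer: 7965/238826551 ≈ 3.3351e-5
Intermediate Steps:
a(y) = (-12 + y)/(y + 6/y)
c(s) = (17/59 + s)/(2*s) (c(s) = (s + 17*(-12 + 17)/(6 + 17²))/(s + s) = (s + 17*5/(6 + 289))/((2*s)) = (s + 17*5/295)*(1/(2*s)) = (s + 17*(1/295)*5)*(1/(2*s)) = (s + 17/59)*(1/(2*s)) = (17/59 + s)*(1/(2*s)) = (17/59 + s)/(2*s))
1/(29984 + c(135)) = 1/(29984 + (1/118)*(17 + 59*135)/135) = 1/(29984 + (1/118)*(1/135)*(17 + 7965)) = 1/(29984 + (1/118)*(1/135)*7982) = 1/(29984 + 3991/7965) = 1/(238826551/7965) = 7965/238826551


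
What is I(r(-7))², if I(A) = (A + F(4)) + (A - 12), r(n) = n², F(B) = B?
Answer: 8100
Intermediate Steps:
I(A) = -8 + 2*A (I(A) = (A + 4) + (A - 12) = (4 + A) + (-12 + A) = -8 + 2*A)
I(r(-7))² = (-8 + 2*(-7)²)² = (-8 + 2*49)² = (-8 + 98)² = 90² = 8100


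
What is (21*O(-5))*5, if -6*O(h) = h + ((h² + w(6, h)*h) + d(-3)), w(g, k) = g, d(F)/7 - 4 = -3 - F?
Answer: -315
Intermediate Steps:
d(F) = 7 - 7*F (d(F) = 28 + 7*(-3 - F) = 28 + (-21 - 7*F) = 7 - 7*F)
O(h) = -14/3 - 7*h/6 - h²/6 (O(h) = -(h + ((h² + 6*h) + (7 - 7*(-3))))/6 = -(h + ((h² + 6*h) + (7 + 21)))/6 = -(h + ((h² + 6*h) + 28))/6 = -(h + (28 + h² + 6*h))/6 = -(28 + h² + 7*h)/6 = -14/3 - 7*h/6 - h²/6)
(21*O(-5))*5 = (21*(-14/3 - 7/6*(-5) - ⅙*(-5)²))*5 = (21*(-14/3 + 35/6 - ⅙*25))*5 = (21*(-14/3 + 35/6 - 25/6))*5 = (21*(-3))*5 = -63*5 = -315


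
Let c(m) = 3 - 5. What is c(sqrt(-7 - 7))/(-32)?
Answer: 1/16 ≈ 0.062500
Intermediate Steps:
c(m) = -2
c(sqrt(-7 - 7))/(-32) = -2/(-32) = -2*(-1/32) = 1/16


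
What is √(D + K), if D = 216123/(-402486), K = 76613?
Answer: √20556962530/518 ≈ 276.79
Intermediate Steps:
D = -72041/134162 (D = 216123*(-1/402486) = -72041/134162 ≈ -0.53697)
√(D + K) = √(-72041/134162 + 76613) = √(10278481265/134162) = √20556962530/518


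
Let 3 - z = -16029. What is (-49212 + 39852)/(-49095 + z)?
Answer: 3120/11021 ≈ 0.28310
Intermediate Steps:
z = 16032 (z = 3 - 1*(-16029) = 3 + 16029 = 16032)
(-49212 + 39852)/(-49095 + z) = (-49212 + 39852)/(-49095 + 16032) = -9360/(-33063) = -9360*(-1/33063) = 3120/11021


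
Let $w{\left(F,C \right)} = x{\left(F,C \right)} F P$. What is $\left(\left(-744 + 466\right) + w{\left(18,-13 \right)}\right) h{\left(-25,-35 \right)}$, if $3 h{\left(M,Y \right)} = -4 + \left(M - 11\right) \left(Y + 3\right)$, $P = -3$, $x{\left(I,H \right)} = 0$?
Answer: $- \frac{319144}{3} \approx -1.0638 \cdot 10^{5}$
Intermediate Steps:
$w{\left(F,C \right)} = 0$ ($w{\left(F,C \right)} = 0 F \left(-3\right) = 0 \left(-3\right) = 0$)
$h{\left(M,Y \right)} = - \frac{4}{3} + \frac{\left(-11 + M\right) \left(3 + Y\right)}{3}$ ($h{\left(M,Y \right)} = \frac{-4 + \left(M - 11\right) \left(Y + 3\right)}{3} = \frac{-4 + \left(-11 + M\right) \left(3 + Y\right)}{3} = - \frac{4}{3} + \frac{\left(-11 + M\right) \left(3 + Y\right)}{3}$)
$\left(\left(-744 + 466\right) + w{\left(18,-13 \right)}\right) h{\left(-25,-35 \right)} = \left(\left(-744 + 466\right) + 0\right) \left(- \frac{37}{3} - 25 - - \frac{385}{3} + \frac{1}{3} \left(-25\right) \left(-35\right)\right) = \left(-278 + 0\right) \left(- \frac{37}{3} - 25 + \frac{385}{3} + \frac{875}{3}\right) = \left(-278\right) \frac{1148}{3} = - \frac{319144}{3}$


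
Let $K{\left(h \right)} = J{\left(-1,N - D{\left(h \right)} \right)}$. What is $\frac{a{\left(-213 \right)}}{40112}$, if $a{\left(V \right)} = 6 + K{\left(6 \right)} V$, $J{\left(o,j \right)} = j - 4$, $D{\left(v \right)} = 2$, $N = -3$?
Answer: $\frac{1923}{40112} \approx 0.047941$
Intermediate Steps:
$J{\left(o,j \right)} = -4 + j$ ($J{\left(o,j \right)} = j - 4 = -4 + j$)
$K{\left(h \right)} = -9$ ($K{\left(h \right)} = -4 - 5 = -9$)
$a{\left(V \right)} = 6 - 9 V$
$\frac{a{\left(-213 \right)}}{40112} = \frac{6 - -1917}{40112} = \left(6 + 1917\right) \frac{1}{40112} = 1923 \cdot \frac{1}{40112} = \frac{1923}{40112}$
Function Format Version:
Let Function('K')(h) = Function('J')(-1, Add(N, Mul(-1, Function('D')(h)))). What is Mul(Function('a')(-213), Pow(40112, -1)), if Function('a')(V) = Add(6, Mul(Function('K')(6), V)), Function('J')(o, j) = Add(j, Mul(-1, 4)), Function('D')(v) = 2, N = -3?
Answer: Rational(1923, 40112) ≈ 0.047941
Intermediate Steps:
Function('J')(o, j) = Add(-4, j) (Function('J')(o, j) = Add(j, -4) = Add(-4, j))
Function('K')(h) = -9 (Function('K')(h) = Add(-4, Add(-3, Mul(-1, 2))) = Add(-4, Add(-3, -2)) = Add(-4, -5) = -9)
Function('a')(V) = Add(6, Mul(-9, V))
Mul(Function('a')(-213), Pow(40112, -1)) = Mul(Add(6, Mul(-9, -213)), Pow(40112, -1)) = Mul(Add(6, 1917), Rational(1, 40112)) = Mul(1923, Rational(1, 40112)) = Rational(1923, 40112)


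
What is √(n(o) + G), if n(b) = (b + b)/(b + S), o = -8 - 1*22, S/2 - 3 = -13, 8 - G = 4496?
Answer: I*√112170/5 ≈ 66.984*I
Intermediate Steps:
G = -4488 (G = 8 - 1*4496 = 8 - 4496 = -4488)
S = -20 (S = 6 + 2*(-13) = 6 - 26 = -20)
o = -30 (o = -8 - 22 = -30)
n(b) = 2*b/(-20 + b) (n(b) = (b + b)/(b - 20) = (2*b)/(-20 + b) = 2*b/(-20 + b))
√(n(o) + G) = √(2*(-30)/(-20 - 30) - 4488) = √(2*(-30)/(-50) - 4488) = √(2*(-30)*(-1/50) - 4488) = √(6/5 - 4488) = √(-22434/5) = I*√112170/5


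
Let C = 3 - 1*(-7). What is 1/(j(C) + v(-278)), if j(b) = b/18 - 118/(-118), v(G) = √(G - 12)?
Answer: 63/11843 - 81*I*√290/23686 ≈ 0.0053196 - 0.058236*I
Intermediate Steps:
v(G) = √(-12 + G)
C = 10 (C = 3 + 7 = 10)
j(b) = 1 + b/18 (j(b) = b*(1/18) - 118*(-1/118) = b/18 + 1 = 1 + b/18)
1/(j(C) + v(-278)) = 1/((1 + (1/18)*10) + √(-12 - 278)) = 1/((1 + 5/9) + √(-290)) = 1/(14/9 + I*√290)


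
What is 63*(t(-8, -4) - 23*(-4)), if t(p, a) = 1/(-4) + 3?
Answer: 23877/4 ≈ 5969.3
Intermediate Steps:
t(p, a) = 11/4 (t(p, a) = -¼ + 3 = 11/4)
63*(t(-8, -4) - 23*(-4)) = 63*(11/4 - 23*(-4)) = 63*(11/4 + 92) = 63*(379/4) = 23877/4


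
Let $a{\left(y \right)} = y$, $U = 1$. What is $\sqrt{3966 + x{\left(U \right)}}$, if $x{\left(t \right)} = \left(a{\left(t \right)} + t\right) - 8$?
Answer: $6 \sqrt{110} \approx 62.929$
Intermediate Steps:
$x{\left(t \right)} = -8 + 2 t$ ($x{\left(t \right)} = \left(t + t\right) - 8 = 2 t - 8 = -8 + 2 t$)
$\sqrt{3966 + x{\left(U \right)}} = \sqrt{3966 + \left(-8 + 2 \cdot 1\right)} = \sqrt{3966 + \left(-8 + 2\right)} = \sqrt{3966 - 6} = \sqrt{3960} = 6 \sqrt{110}$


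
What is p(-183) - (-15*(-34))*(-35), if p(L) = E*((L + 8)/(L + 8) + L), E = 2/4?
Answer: 17759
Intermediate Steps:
E = 1/2 (E = 2*(1/4) = 1/2 ≈ 0.50000)
p(L) = 1/2 + L/2 (p(L) = ((L + 8)/(L + 8) + L)/2 = ((8 + L)/(8 + L) + L)/2 = (1 + L)/2 = 1/2 + L/2)
p(-183) - (-15*(-34))*(-35) = (1/2 + (1/2)*(-183)) - (-15*(-34))*(-35) = (1/2 - 183/2) - 510*(-35) = -91 - 1*(-17850) = -91 + 17850 = 17759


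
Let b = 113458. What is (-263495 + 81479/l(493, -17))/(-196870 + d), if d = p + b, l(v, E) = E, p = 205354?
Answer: -2280447/1036507 ≈ -2.2001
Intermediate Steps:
d = 318812 (d = 205354 + 113458 = 318812)
(-263495 + 81479/l(493, -17))/(-196870 + d) = (-263495 + 81479/(-17))/(-196870 + 318812) = (-263495 + 81479*(-1/17))/121942 = (-263495 - 81479/17)*(1/121942) = -4560894/17*1/121942 = -2280447/1036507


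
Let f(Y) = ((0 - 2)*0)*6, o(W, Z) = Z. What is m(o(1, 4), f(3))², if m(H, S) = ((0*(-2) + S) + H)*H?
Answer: 256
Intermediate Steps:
f(Y) = 0 (f(Y) = -2*0*6 = 0*6 = 0)
m(H, S) = H*(H + S) (m(H, S) = ((0 + S) + H)*H = (S + H)*H = (H + S)*H = H*(H + S))
m(o(1, 4), f(3))² = (4*(4 + 0))² = (4*4)² = 16² = 256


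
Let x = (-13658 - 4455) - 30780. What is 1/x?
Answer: -1/48893 ≈ -2.0453e-5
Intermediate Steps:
x = -48893 (x = -18113 - 30780 = -48893)
1/x = 1/(-48893) = -1/48893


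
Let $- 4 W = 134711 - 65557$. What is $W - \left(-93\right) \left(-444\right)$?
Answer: $- \frac{117161}{2} \approx -58581.0$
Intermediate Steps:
$W = - \frac{34577}{2}$ ($W = - \frac{134711 - 65557}{4} = \left(- \frac{1}{4}\right) 69154 = - \frac{34577}{2} \approx -17289.0$)
$W - \left(-93\right) \left(-444\right) = - \frac{34577}{2} - \left(-93\right) \left(-444\right) = - \frac{34577}{2} - 41292 = - \frac{117161}{2}$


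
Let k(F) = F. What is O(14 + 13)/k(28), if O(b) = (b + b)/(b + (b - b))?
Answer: 1/14 ≈ 0.071429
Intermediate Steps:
O(b) = 2 (O(b) = (2*b)/(b + 0) = (2*b)/b = 2)
O(14 + 13)/k(28) = 2/28 = 2*(1/28) = 1/14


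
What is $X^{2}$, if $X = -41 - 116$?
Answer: $24649$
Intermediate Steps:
$X = -157$ ($X = -41 - 116 = -157$)
$X^{2} = \left(-157\right)^{2} = 24649$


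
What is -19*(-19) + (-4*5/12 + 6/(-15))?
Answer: 5384/15 ≈ 358.93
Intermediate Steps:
-19*(-19) + (-4*5/12 + 6/(-15)) = 361 + (-20*1/12 + 6*(-1/15)) = 361 + (-5/3 - ⅖) = 361 - 31/15 = 5384/15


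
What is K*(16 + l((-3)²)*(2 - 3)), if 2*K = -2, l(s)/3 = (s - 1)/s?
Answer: -40/3 ≈ -13.333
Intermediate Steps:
l(s) = 3*(-1 + s)/s (l(s) = 3*((s - 1)/s) = 3*((-1 + s)/s) = 3*(-1 + s)/s)
K = -1 (K = (½)*(-2) = -1)
K*(16 + l((-3)²)*(2 - 3)) = -(16 + (3 - 3/((-3)²))*(2 - 3)) = -(16 + (3 - 3/9)*(-1)) = -(16 + (3 - 3*⅑)*(-1)) = -(16 + (3 - ⅓)*(-1)) = -(16 + (8/3)*(-1)) = -(16 - 8/3) = -1*40/3 = -40/3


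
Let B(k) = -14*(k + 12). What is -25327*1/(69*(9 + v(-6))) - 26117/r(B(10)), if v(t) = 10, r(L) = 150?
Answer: -222447/1150 ≈ -193.43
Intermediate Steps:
B(k) = -168 - 14*k (B(k) = -14*(12 + k) = -168 - 14*k)
-25327*1/(69*(9 + v(-6))) - 26117/r(B(10)) = -25327*1/(69*(9 + 10)) - 26117/150 = -25327/(69*19) - 26117*1/150 = -25327/1311 - 26117/150 = -25327*1/1311 - 26117/150 = -1333/69 - 26117/150 = -222447/1150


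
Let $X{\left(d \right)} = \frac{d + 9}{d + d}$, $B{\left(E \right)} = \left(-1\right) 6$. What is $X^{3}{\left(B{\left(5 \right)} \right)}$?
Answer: $- \frac{1}{64} \approx -0.015625$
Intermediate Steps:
$B{\left(E \right)} = -6$
$X{\left(d \right)} = \frac{9 + d}{2 d}$
$X^{3}{\left(B{\left(5 \right)} \right)} = \left(\frac{9 - 6}{2 \left(-6\right)}\right)^{3} = \left(\frac{1}{2} \left(- \frac{1}{6}\right) 3\right)^{3} = \left(- \frac{1}{4}\right)^{3} = - \frac{1}{64}$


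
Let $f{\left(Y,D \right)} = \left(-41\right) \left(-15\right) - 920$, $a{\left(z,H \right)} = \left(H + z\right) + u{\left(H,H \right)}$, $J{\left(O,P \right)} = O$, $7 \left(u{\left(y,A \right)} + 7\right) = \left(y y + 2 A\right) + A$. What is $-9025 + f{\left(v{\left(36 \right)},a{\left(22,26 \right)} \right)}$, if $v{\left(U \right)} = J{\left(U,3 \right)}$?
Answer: $-9330$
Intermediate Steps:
$u{\left(y,A \right)} = -7 + \frac{y^{2}}{7} + \frac{3 A}{7}$ ($u{\left(y,A \right)} = -7 + \frac{\left(y y + 2 A\right) + A}{7} = -7 + \frac{\left(y^{2} + 2 A\right) + A}{7} = -7 + \frac{y^{2} + 3 A}{7} = -7 + \left(\frac{y^{2}}{7} + \frac{3 A}{7}\right) = -7 + \frac{y^{2}}{7} + \frac{3 A}{7}$)
$a{\left(z,H \right)} = -7 + z + \frac{H^{2}}{7} + \frac{10 H}{7}$ ($a{\left(z,H \right)} = \left(H + z\right) + \left(-7 + \frac{H^{2}}{7} + \frac{3 H}{7}\right) = -7 + z + \frac{H^{2}}{7} + \frac{10 H}{7}$)
$v{\left(U \right)} = U$
$f{\left(Y,D \right)} = -305$ ($f{\left(Y,D \right)} = 615 - 920 = -305$)
$-9025 + f{\left(v{\left(36 \right)},a{\left(22,26 \right)} \right)} = -9025 - 305 = -9330$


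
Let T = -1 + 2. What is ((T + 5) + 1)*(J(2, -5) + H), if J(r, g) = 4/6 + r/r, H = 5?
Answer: 140/3 ≈ 46.667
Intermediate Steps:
J(r, g) = 5/3 (J(r, g) = 4*(⅙) + 1 = ⅔ + 1 = 5/3)
T = 1
((T + 5) + 1)*(J(2, -5) + H) = ((1 + 5) + 1)*(5/3 + 5) = (6 + 1)*(20/3) = 7*(20/3) = 140/3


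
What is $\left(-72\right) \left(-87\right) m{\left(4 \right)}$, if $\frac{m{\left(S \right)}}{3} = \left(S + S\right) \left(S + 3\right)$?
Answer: $1052352$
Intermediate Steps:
$m{\left(S \right)} = 6 S \left(3 + S\right)$ ($m{\left(S \right)} = 3 \left(S + S\right) \left(S + 3\right) = 3 \cdot 2 S \left(3 + S\right) = 6 S \left(3 + S\right)$)
$\left(-72\right) \left(-87\right) m{\left(4 \right)} = \left(-72\right) \left(-87\right) 6 \cdot 4 \left(3 + 4\right) = 6264 \cdot 6 \cdot 4 \cdot 7 = 6264 \cdot 168 = 1052352$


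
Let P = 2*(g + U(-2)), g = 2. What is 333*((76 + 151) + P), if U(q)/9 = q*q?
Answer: 100899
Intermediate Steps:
U(q) = 9*q² (U(q) = 9*(q*q) = 9*q²)
P = 76 (P = 2*(2 + 9*(-2)²) = 2*(2 + 9*4) = 2*(2 + 36) = 2*38 = 76)
333*((76 + 151) + P) = 333*((76 + 151) + 76) = 333*(227 + 76) = 333*303 = 100899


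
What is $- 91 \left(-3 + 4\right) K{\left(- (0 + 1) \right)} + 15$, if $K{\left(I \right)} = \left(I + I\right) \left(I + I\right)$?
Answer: $-349$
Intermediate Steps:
$K{\left(I \right)} = 4 I^{2}$ ($K{\left(I \right)} = 2 I 2 I = 4 I^{2}$)
$- 91 \left(-3 + 4\right) K{\left(- (0 + 1) \right)} + 15 = - 91 \left(-3 + 4\right) 4 \left(- (0 + 1)\right)^{2} + 15 = - 91 \cdot 1 \cdot 4 \left(\left(-1\right) 1\right)^{2} + 15 = - 91 \cdot 1 \cdot 4 \left(-1\right)^{2} + 15 = - 91 \cdot 1 \cdot 4 \cdot 1 + 15 = - 91 \cdot 1 \cdot 4 + 15 = \left(-91\right) 4 + 15 = -364 + 15 = -349$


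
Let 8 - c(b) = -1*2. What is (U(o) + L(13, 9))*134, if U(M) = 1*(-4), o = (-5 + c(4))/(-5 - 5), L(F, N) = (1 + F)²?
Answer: 25728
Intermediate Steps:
c(b) = 10 (c(b) = 8 - (-1)*2 = 8 - 1*(-2) = 8 + 2 = 10)
o = -½ (o = (-5 + 10)/(-5 - 5) = 5/(-10) = 5*(-⅒) = -½ ≈ -0.50000)
U(M) = -4
(U(o) + L(13, 9))*134 = (-4 + (1 + 13)²)*134 = (-4 + 14²)*134 = (-4 + 196)*134 = 192*134 = 25728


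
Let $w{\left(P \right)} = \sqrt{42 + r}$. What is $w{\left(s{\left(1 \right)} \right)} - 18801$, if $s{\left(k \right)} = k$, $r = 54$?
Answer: $-18801 + 4 \sqrt{6} \approx -18791.0$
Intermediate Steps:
$w{\left(P \right)} = 4 \sqrt{6}$ ($w{\left(P \right)} = \sqrt{42 + 54} = \sqrt{96} = 4 \sqrt{6}$)
$w{\left(s{\left(1 \right)} \right)} - 18801 = 4 \sqrt{6} - 18801 = -18801 + 4 \sqrt{6}$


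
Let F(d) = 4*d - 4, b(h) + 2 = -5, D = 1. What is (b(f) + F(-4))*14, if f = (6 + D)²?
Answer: -378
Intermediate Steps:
f = 49 (f = (6 + 1)² = 7² = 49)
b(h) = -7 (b(h) = -2 - 5 = -7)
F(d) = -4 + 4*d
(b(f) + F(-4))*14 = (-7 + (-4 + 4*(-4)))*14 = (-7 + (-4 - 16))*14 = (-7 - 20)*14 = -27*14 = -378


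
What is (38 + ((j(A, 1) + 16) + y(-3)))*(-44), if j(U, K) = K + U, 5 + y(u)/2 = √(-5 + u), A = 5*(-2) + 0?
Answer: -1540 - 176*I*√2 ≈ -1540.0 - 248.9*I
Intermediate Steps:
A = -10 (A = -10 + 0 = -10)
y(u) = -10 + 2*√(-5 + u)
(38 + ((j(A, 1) + 16) + y(-3)))*(-44) = (38 + (((1 - 10) + 16) + (-10 + 2*√(-5 - 3))))*(-44) = (38 + ((-9 + 16) + (-10 + 2*√(-8))))*(-44) = (38 + (7 + (-10 + 2*(2*I*√2))))*(-44) = (38 + (7 + (-10 + 4*I*√2)))*(-44) = (38 + (-3 + 4*I*√2))*(-44) = (35 + 4*I*√2)*(-44) = -1540 - 176*I*√2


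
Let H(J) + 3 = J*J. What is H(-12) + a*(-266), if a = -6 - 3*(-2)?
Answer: 141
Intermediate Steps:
a = 0 (a = -6 + 6 = 0)
H(J) = -3 + J² (H(J) = -3 + J*J = -3 + J²)
H(-12) + a*(-266) = (-3 + (-12)²) + 0*(-266) = (-3 + 144) + 0 = 141 + 0 = 141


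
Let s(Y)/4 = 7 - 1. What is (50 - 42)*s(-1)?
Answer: 192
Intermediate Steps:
s(Y) = 24 (s(Y) = 4*(7 - 1) = 4*6 = 24)
(50 - 42)*s(-1) = (50 - 42)*24 = 8*24 = 192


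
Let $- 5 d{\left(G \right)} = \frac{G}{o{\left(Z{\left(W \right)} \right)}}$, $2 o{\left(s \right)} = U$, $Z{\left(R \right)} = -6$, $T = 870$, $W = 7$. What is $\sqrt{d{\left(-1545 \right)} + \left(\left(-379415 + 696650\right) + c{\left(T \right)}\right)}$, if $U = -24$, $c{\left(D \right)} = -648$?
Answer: $\frac{\sqrt{1266245}}{2} \approx 562.64$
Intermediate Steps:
$o{\left(s \right)} = -12$ ($o{\left(s \right)} = \frac{1}{2} \left(-24\right) = -12$)
$d{\left(G \right)} = \frac{G}{60}$ ($d{\left(G \right)} = - \frac{\frac{1}{-12} G}{5} = - \frac{\left(- \frac{1}{12}\right) G}{5} = \frac{G}{60}$)
$\sqrt{d{\left(-1545 \right)} + \left(\left(-379415 + 696650\right) + c{\left(T \right)}\right)} = \sqrt{\frac{1}{60} \left(-1545\right) + \left(\left(-379415 + 696650\right) - 648\right)} = \sqrt{- \frac{103}{4} + \left(317235 - 648\right)} = \sqrt{- \frac{103}{4} + 316587} = \sqrt{\frac{1266245}{4}} = \frac{\sqrt{1266245}}{2}$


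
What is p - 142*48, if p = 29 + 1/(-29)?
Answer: -196824/29 ≈ -6787.0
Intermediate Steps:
p = 840/29 (p = 29 - 1/29 = 840/29 ≈ 28.966)
p - 142*48 = 840/29 - 142*48 = 840/29 - 6816 = -196824/29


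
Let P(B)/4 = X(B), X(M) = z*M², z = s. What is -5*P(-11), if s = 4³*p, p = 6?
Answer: -929280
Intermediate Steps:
s = 384 (s = 4³*6 = 64*6 = 384)
z = 384
X(M) = 384*M²
P(B) = 1536*B² (P(B) = 4*(384*B²) = 1536*B²)
-5*P(-11) = -7680*(-11)² = -7680*121 = -5*185856 = -929280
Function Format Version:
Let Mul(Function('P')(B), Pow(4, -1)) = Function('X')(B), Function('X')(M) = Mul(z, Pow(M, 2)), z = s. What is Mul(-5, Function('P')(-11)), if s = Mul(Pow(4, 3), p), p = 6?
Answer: -929280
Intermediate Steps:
s = 384 (s = Mul(Pow(4, 3), 6) = Mul(64, 6) = 384)
z = 384
Function('X')(M) = Mul(384, Pow(M, 2))
Function('P')(B) = Mul(1536, Pow(B, 2)) (Function('P')(B) = Mul(4, Mul(384, Pow(B, 2))) = Mul(1536, Pow(B, 2)))
Mul(-5, Function('P')(-11)) = Mul(-5, Mul(1536, Pow(-11, 2))) = Mul(-5, Mul(1536, 121)) = Mul(-5, 185856) = -929280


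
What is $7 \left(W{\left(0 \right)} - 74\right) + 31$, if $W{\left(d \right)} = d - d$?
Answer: $-487$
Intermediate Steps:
$W{\left(d \right)} = 0$
$7 \left(W{\left(0 \right)} - 74\right) + 31 = 7 \left(0 - 74\right) + 31 = 7 \left(-74\right) + 31 = -518 + 31 = -487$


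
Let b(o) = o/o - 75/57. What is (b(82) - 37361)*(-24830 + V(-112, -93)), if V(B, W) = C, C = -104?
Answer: 17699773910/19 ≈ 9.3157e+8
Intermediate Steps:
V(B, W) = -104
b(o) = -6/19 (b(o) = 1 - 75*1/57 = 1 - 25/19 = -6/19)
(b(82) - 37361)*(-24830 + V(-112, -93)) = (-6/19 - 37361)*(-24830 - 104) = -709865/19*(-24934) = 17699773910/19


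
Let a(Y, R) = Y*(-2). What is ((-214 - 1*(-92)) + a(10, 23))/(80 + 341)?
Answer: -142/421 ≈ -0.33729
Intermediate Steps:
a(Y, R) = -2*Y
((-214 - 1*(-92)) + a(10, 23))/(80 + 341) = ((-214 - 1*(-92)) - 2*10)/(80 + 341) = ((-214 + 92) - 20)/421 = (-122 - 20)*(1/421) = -142*1/421 = -142/421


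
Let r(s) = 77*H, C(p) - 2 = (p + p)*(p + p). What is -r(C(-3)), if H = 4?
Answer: -308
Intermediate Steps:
C(p) = 2 + 4*p² (C(p) = 2 + (p + p)*(p + p) = 2 + (2*p)*(2*p) = 2 + 4*p²)
r(s) = 308 (r(s) = 77*4 = 308)
-r(C(-3)) = -1*308 = -308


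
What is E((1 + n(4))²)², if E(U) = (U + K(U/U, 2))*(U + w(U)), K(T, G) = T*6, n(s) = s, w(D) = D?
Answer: 2402500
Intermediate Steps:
K(T, G) = 6*T
E(U) = 2*U*(6 + U) (E(U) = (U + 6*(U/U))*(U + U) = (U + 6*1)*(2*U) = (U + 6)*(2*U) = (6 + U)*(2*U) = 2*U*(6 + U))
E((1 + n(4))²)² = (2*(1 + 4)²*(6 + (1 + 4)²))² = (2*5²*(6 + 5²))² = (2*25*(6 + 25))² = (2*25*31)² = 1550² = 2402500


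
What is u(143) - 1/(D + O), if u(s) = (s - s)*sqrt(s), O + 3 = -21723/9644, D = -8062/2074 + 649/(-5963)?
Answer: 59634937364/551533776009 ≈ 0.10813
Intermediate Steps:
D = -24709866/6183631 (D = -8062*1/2074 + 649*(-1/5963) = -4031/1037 - 649/5963 = -24709866/6183631 ≈ -3.9960)
O = -50655/9644 (O = -3 - 21723/9644 = -50655/9644 ≈ -5.2525)
u(s) = 0 (u(s) = 0*sqrt(s) = 0)
u(143) - 1/(D + O) = 0 - 1/(-24709866/6183631 - 50655/9644) = 0 - 1/(-551533776009/59634937364) = 0 - 1*(-59634937364/551533776009) = 0 + 59634937364/551533776009 = 59634937364/551533776009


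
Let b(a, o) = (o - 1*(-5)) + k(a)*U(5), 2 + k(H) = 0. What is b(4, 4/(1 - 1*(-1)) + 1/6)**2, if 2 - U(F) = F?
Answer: 6241/36 ≈ 173.36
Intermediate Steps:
k(H) = -2 (k(H) = -2 + 0 = -2)
U(F) = 2 - F
b(a, o) = 11 + o (b(a, o) = (o - 1*(-5)) - 2*(2 - 1*5) = (o + 5) - 2*(2 - 5) = (5 + o) - 2*(-3) = (5 + o) + 6 = 11 + o)
b(4, 4/(1 - 1*(-1)) + 1/6)**2 = (11 + (4/(1 - 1*(-1)) + 1/6))**2 = (11 + (4/(1 + 1) + 1*(1/6)))**2 = (11 + (4/2 + 1/6))**2 = (11 + (4*(1/2) + 1/6))**2 = (11 + (2 + 1/6))**2 = (11 + 13/6)**2 = (79/6)**2 = 6241/36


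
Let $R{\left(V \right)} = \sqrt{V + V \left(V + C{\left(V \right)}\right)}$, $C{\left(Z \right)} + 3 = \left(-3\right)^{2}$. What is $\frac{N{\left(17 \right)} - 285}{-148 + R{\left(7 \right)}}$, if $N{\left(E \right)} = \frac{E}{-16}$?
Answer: $\frac{169349}{87224} + \frac{32039 \sqrt{2}}{348896} \approx 2.0714$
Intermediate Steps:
$N{\left(E \right)} = - \frac{E}{16}$ ($N{\left(E \right)} = E \left(- \frac{1}{16}\right) = - \frac{E}{16}$)
$C{\left(Z \right)} = 6$ ($C{\left(Z \right)} = -3 + \left(-3\right)^{2} = -3 + 9 = 6$)
$R{\left(V \right)} = \sqrt{V + V \left(6 + V\right)}$ ($R{\left(V \right)} = \sqrt{V + V \left(V + 6\right)} = \sqrt{V + V \left(6 + V\right)}$)
$\frac{N{\left(17 \right)} - 285}{-148 + R{\left(7 \right)}} = \frac{\left(- \frac{1}{16}\right) 17 - 285}{-148 + \sqrt{7 \left(7 + 7\right)}} = \frac{- \frac{17}{16} - 285}{-148 + \sqrt{7 \cdot 14}} = - \frac{4577}{16 \left(-148 + \sqrt{98}\right)} = - \frac{4577}{16 \left(-148 + 7 \sqrt{2}\right)}$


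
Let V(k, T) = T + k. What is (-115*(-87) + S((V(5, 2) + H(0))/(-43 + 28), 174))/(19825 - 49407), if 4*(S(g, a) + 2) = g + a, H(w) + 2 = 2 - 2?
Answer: -120557/354984 ≈ -0.33961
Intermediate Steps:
H(w) = -2 (H(w) = -2 + (2 - 2) = -2 + 0 = -2)
S(g, a) = -2 + a/4 + g/4 (S(g, a) = -2 + (g + a)/4 = -2 + (a + g)/4 = -2 + (a/4 + g/4) = -2 + a/4 + g/4)
(-115*(-87) + S((V(5, 2) + H(0))/(-43 + 28), 174))/(19825 - 49407) = (-115*(-87) + (-2 + (¼)*174 + (((2 + 5) - 2)/(-43 + 28))/4))/(19825 - 49407) = (10005 + (-2 + 87/2 + ((7 - 2)/(-15))/4))/(-29582) = (10005 + (-2 + 87/2 + (5*(-1/15))/4))*(-1/29582) = (10005 + (-2 + 87/2 + (¼)*(-⅓)))*(-1/29582) = (10005 + (-2 + 87/2 - 1/12))*(-1/29582) = (10005 + 497/12)*(-1/29582) = (120557/12)*(-1/29582) = -120557/354984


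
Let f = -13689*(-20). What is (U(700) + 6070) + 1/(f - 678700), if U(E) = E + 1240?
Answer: 3243409199/404920 ≈ 8010.0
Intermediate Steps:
U(E) = 1240 + E
f = 273780
(U(700) + 6070) + 1/(f - 678700) = ((1240 + 700) + 6070) + 1/(273780 - 678700) = (1940 + 6070) + 1/(-404920) = 8010 - 1/404920 = 3243409199/404920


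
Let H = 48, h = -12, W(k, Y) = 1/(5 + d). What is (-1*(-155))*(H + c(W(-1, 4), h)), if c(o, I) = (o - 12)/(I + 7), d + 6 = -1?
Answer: 15655/2 ≈ 7827.5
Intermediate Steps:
d = -7 (d = -6 - 1 = -7)
W(k, Y) = -½ (W(k, Y) = 1/(5 - 7) = 1/(-2) = -½)
c(o, I) = (-12 + o)/(7 + I)
(-1*(-155))*(H + c(W(-1, 4), h)) = (-1*(-155))*(48 + (-12 - ½)/(7 - 12)) = 155*(48 - 25/2/(-5)) = 155*(48 - ⅕*(-25/2)) = 155*(48 + 5/2) = 155*(101/2) = 15655/2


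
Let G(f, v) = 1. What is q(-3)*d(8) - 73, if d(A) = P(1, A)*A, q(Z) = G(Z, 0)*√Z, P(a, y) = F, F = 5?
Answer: -73 + 40*I*√3 ≈ -73.0 + 69.282*I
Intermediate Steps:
P(a, y) = 5
q(Z) = √Z (q(Z) = 1*√Z = √Z)
d(A) = 5*A
q(-3)*d(8) - 73 = √(-3)*(5*8) - 73 = (I*√3)*40 - 73 = 40*I*√3 - 73 = -73 + 40*I*√3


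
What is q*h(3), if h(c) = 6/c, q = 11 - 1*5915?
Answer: -11808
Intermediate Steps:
q = -5904 (q = 11 - 5915 = -5904)
q*h(3) = -35424/3 = -5904*2 = -11808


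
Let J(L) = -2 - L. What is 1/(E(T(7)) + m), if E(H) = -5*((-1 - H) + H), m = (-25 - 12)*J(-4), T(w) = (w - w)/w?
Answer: -1/69 ≈ -0.014493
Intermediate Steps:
T(w) = 0 (T(w) = 0/w = 0)
m = -74 (m = (-25 - 12)*(-2 - 1*(-4)) = -37*(-2 + 4) = -37*2 = -74)
E(H) = 5 (E(H) = -5*(-1) = 5)
1/(E(T(7)) + m) = 1/(5 - 74) = 1/(-69) = -1/69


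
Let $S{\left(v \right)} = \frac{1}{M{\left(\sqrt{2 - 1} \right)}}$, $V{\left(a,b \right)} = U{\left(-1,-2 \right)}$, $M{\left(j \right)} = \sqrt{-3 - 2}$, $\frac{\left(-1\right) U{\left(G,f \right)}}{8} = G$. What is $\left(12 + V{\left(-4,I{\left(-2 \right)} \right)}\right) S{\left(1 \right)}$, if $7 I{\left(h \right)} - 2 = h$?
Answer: $- 4 i \sqrt{5} \approx - 8.9443 i$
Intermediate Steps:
$I{\left(h \right)} = \frac{2}{7} + \frac{h}{7}$
$U{\left(G,f \right)} = - 8 G$
$M{\left(j \right)} = i \sqrt{5}$ ($M{\left(j \right)} = \sqrt{-5} = i \sqrt{5}$)
$V{\left(a,b \right)} = 8$ ($V{\left(a,b \right)} = \left(-8\right) \left(-1\right) = 8$)
$S{\left(v \right)} = - \frac{i \sqrt{5}}{5}$ ($S{\left(v \right)} = \frac{1}{i \sqrt{5}} = - \frac{i \sqrt{5}}{5}$)
$\left(12 + V{\left(-4,I{\left(-2 \right)} \right)}\right) S{\left(1 \right)} = \left(12 + 8\right) \left(- \frac{i \sqrt{5}}{5}\right) = 20 \left(- \frac{i \sqrt{5}}{5}\right) = - 4 i \sqrt{5}$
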